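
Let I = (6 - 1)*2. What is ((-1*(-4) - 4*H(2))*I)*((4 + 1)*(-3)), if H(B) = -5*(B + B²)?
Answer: -18600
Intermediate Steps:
H(B) = -5*B - 5*B²
I = 10 (I = 5*2 = 10)
((-1*(-4) - 4*H(2))*I)*((4 + 1)*(-3)) = ((-1*(-4) - (-20)*2*(1 + 2))*10)*((4 + 1)*(-3)) = ((4 - (-20)*2*3)*10)*(5*(-3)) = ((4 - 4*(-30))*10)*(-15) = ((4 + 120)*10)*(-15) = (124*10)*(-15) = 1240*(-15) = -18600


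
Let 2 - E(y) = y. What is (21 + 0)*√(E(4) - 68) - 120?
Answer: -120 + 21*I*√70 ≈ -120.0 + 175.7*I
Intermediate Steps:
E(y) = 2 - y
(21 + 0)*√(E(4) - 68) - 120 = (21 + 0)*√((2 - 1*4) - 68) - 120 = 21*√((2 - 4) - 68) - 120 = 21*√(-2 - 68) - 120 = 21*√(-70) - 120 = 21*(I*√70) - 120 = 21*I*√70 - 120 = -120 + 21*I*√70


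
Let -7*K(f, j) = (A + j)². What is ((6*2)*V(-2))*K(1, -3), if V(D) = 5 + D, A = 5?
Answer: -144/7 ≈ -20.571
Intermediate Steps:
K(f, j) = -(5 + j)²/7
((6*2)*V(-2))*K(1, -3) = ((6*2)*(5 - 2))*(-(5 - 3)²/7) = (12*3)*(-⅐*2²) = 36*(-⅐*4) = 36*(-4/7) = -144/7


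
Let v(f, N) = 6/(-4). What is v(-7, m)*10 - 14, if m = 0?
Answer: -29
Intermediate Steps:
v(f, N) = -3/2 (v(f, N) = 6*(-¼) = -3/2)
v(-7, m)*10 - 14 = -3/2*10 - 14 = -15 - 14 = -29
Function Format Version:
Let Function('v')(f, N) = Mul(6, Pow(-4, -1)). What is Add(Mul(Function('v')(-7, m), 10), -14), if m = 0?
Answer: -29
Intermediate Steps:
Function('v')(f, N) = Rational(-3, 2) (Function('v')(f, N) = Mul(6, Rational(-1, 4)) = Rational(-3, 2))
Add(Mul(Function('v')(-7, m), 10), -14) = Add(Mul(Rational(-3, 2), 10), -14) = Add(-15, -14) = -29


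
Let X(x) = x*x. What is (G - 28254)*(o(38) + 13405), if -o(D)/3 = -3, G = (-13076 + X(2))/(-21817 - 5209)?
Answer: -5121327921124/13513 ≈ -3.7899e+8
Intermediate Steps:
X(x) = x**2
G = 6536/13513 (G = (-13076 + 2**2)/(-21817 - 5209) = (-13076 + 4)/(-27026) = -13072*(-1/27026) = 6536/13513 ≈ 0.48368)
o(D) = 9 (o(D) = -3*(-3) = 9)
(G - 28254)*(o(38) + 13405) = (6536/13513 - 28254)*(9 + 13405) = -381789766/13513*13414 = -5121327921124/13513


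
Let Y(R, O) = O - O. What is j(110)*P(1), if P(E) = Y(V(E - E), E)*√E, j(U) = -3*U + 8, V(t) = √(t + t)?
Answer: 0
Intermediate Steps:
V(t) = √2*√t (V(t) = √(2*t) = √2*√t)
Y(R, O) = 0
j(U) = 8 - 3*U
P(E) = 0 (P(E) = 0*√E = 0)
j(110)*P(1) = (8 - 3*110)*0 = (8 - 330)*0 = -322*0 = 0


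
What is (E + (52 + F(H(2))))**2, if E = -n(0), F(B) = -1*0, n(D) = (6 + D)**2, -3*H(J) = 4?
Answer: 256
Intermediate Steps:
H(J) = -4/3 (H(J) = -1/3*4 = -4/3)
F(B) = 0
E = -36 (E = -(6 + 0)**2 = -1*6**2 = -1*36 = -36)
(E + (52 + F(H(2))))**2 = (-36 + (52 + 0))**2 = (-36 + 52)**2 = 16**2 = 256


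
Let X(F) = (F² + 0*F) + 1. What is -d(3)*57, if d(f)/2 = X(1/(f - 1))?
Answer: -285/2 ≈ -142.50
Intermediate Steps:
X(F) = 1 + F² (X(F) = (F² + 0) + 1 = F² + 1 = 1 + F²)
d(f) = 2 + 2/(-1 + f)² (d(f) = 2*(1 + (1/(f - 1))²) = 2*(1 + (1/(-1 + f))²) = 2*(1 + (-1 + f)⁻²) = 2 + 2/(-1 + f)²)
-d(3)*57 = -(2 + 2/(-1 + 3)²)*57 = -(2 + 2/2²)*57 = -(2 + 2*(¼))*57 = -(2 + ½)*57 = -1*5/2*57 = -5/2*57 = -285/2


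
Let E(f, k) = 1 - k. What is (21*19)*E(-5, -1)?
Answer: 798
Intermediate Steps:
(21*19)*E(-5, -1) = (21*19)*(1 - 1*(-1)) = 399*(1 + 1) = 399*2 = 798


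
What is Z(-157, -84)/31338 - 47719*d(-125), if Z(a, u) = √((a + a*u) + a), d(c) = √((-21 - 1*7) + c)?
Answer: √12874/31338 - 143157*I*√17 ≈ 0.0036206 - 5.9025e+5*I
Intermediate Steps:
d(c) = √(-28 + c) (d(c) = √((-21 - 7) + c) = √(-28 + c))
Z(a, u) = √(2*a + a*u)
Z(-157, -84)/31338 - 47719*d(-125) = √(-157*(2 - 84))/31338 - 47719*√(-28 - 125) = √(-157*(-82))*(1/31338) - 47719*√(-153) = √12874*(1/31338) - 47719*3*I*√17 = √12874/31338 - 47719*3*I*√17 = √12874/31338 - 143157*I*√17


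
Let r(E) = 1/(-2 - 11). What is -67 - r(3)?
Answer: -870/13 ≈ -66.923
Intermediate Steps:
r(E) = -1/13 (r(E) = 1/(-13) = -1/13)
-67 - r(3) = -67 - 1*(-1/13) = -67 + 1/13 = -870/13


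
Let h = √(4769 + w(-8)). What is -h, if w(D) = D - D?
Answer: -√4769 ≈ -69.058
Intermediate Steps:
w(D) = 0
h = √4769 (h = √(4769 + 0) = √4769 ≈ 69.058)
-h = -√4769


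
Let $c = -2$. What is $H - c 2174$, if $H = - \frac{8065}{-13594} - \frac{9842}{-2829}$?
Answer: $\frac{167369496281}{38457426} \approx 4352.1$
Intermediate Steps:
$H = \frac{156608033}{38457426}$ ($H = \left(-8065\right) \left(- \frac{1}{13594}\right) - - \frac{9842}{2829} = \frac{8065}{13594} + \frac{9842}{2829} = \frac{156608033}{38457426} \approx 4.0722$)
$H - c 2174 = \frac{156608033}{38457426} - \left(-2\right) 2174 = \frac{156608033}{38457426} - -4348 = \frac{156608033}{38457426} + 4348 = \frac{167369496281}{38457426}$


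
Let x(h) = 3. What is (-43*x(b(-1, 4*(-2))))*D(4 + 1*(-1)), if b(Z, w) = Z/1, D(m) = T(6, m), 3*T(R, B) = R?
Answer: -258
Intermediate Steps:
T(R, B) = R/3
D(m) = 2 (D(m) = (⅓)*6 = 2)
b(Z, w) = Z (b(Z, w) = Z*1 = Z)
(-43*x(b(-1, 4*(-2))))*D(4 + 1*(-1)) = -43*3*2 = -129*2 = -258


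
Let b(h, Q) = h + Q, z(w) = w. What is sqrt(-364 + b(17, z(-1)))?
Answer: 2*I*sqrt(87) ≈ 18.655*I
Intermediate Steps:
b(h, Q) = Q + h
sqrt(-364 + b(17, z(-1))) = sqrt(-364 + (-1 + 17)) = sqrt(-364 + 16) = sqrt(-348) = 2*I*sqrt(87)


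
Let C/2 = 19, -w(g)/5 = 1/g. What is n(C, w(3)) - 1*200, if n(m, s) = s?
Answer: -605/3 ≈ -201.67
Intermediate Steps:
w(g) = -5/g
C = 38 (C = 2*19 = 38)
n(C, w(3)) - 1*200 = -5/3 - 1*200 = -5*⅓ - 200 = -5/3 - 200 = -605/3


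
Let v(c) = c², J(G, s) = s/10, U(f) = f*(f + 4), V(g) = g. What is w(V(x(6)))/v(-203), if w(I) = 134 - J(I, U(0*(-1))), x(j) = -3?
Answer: 134/41209 ≈ 0.0032517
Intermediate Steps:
U(f) = f*(4 + f)
J(G, s) = s/10 (J(G, s) = s*(⅒) = s/10)
w(I) = 134 (w(I) = 134 - (0*(-1))*(4 + 0*(-1))/10 = 134 - 0*(4 + 0)/10 = 134 - 0*4/10 = 134 - 0/10 = 134 - 1*0 = 134 + 0 = 134)
w(V(x(6)))/v(-203) = 134/((-203)²) = 134/41209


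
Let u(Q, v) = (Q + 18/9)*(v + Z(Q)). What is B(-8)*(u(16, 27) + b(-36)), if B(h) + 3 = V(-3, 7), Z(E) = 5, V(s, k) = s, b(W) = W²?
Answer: -11232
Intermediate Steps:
B(h) = -6 (B(h) = -3 - 3 = -6)
u(Q, v) = (2 + Q)*(5 + v) (u(Q, v) = (Q + 18/9)*(v + 5) = (Q + 18*(⅑))*(5 + v) = (Q + 2)*(5 + v) = (2 + Q)*(5 + v))
B(-8)*(u(16, 27) + b(-36)) = -6*((10 + 2*27 + 5*16 + 16*27) + (-36)²) = -6*((10 + 54 + 80 + 432) + 1296) = -6*(576 + 1296) = -6*1872 = -11232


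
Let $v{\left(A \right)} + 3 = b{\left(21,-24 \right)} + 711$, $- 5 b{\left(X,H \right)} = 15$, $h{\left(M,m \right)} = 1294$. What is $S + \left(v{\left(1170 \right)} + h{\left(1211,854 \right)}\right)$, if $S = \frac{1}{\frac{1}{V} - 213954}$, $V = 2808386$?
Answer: $\frac{1201129968259371}{600865418243} \approx 1999.0$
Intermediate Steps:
$b{\left(X,H \right)} = -3$ ($b{\left(X,H \right)} = \left(- \frac{1}{5}\right) 15 = -3$)
$v{\left(A \right)} = 705$ ($v{\left(A \right)} = -3 + \left(-3 + 711\right) = -3 + 708 = 705$)
$S = - \frac{2808386}{600865418243}$ ($S = \frac{1}{\frac{1}{2808386} - 213954} = \frac{1}{- \frac{600865418243}{2808386}} = - \frac{2808386}{600865418243} \approx -4.6739 \cdot 10^{-6}$)
$S + \left(v{\left(1170 \right)} + h{\left(1211,854 \right)}\right) = - \frac{2808386}{600865418243} + \left(705 + 1294\right) = - \frac{2808386}{600865418243} + 1999 = \frac{1201129968259371}{600865418243}$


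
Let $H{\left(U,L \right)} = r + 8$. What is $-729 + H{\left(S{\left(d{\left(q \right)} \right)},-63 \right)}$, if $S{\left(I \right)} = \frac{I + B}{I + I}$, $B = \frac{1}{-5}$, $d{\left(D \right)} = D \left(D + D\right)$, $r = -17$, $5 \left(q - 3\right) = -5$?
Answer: $-738$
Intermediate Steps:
$q = 2$ ($q = 3 + \frac{1}{5} \left(-5\right) = 3 - 1 = 2$)
$d{\left(D \right)} = 2 D^{2}$ ($d{\left(D \right)} = D 2 D = 2 D^{2}$)
$B = - \frac{1}{5} \approx -0.2$
$S{\left(I \right)} = \frac{- \frac{1}{5} + I}{2 I}$ ($S{\left(I \right)} = \frac{I - \frac{1}{5}}{I + I} = \frac{- \frac{1}{5} + I}{2 I}$)
$H{\left(U,L \right)} = -9$ ($H{\left(U,L \right)} = -17 + 8 = -9$)
$-729 + H{\left(S{\left(d{\left(q \right)} \right)},-63 \right)} = -729 - 9 = -738$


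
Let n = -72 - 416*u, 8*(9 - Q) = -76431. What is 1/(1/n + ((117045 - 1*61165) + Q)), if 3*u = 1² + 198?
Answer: 41500/2715879311 ≈ 1.5281e-5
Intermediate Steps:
Q = 76503/8 (Q = 9 - ⅛*(-76431) = 9 + 76431/8 = 76503/8 ≈ 9562.9)
u = 199/3 (u = (1² + 198)/3 = (1 + 198)/3 = (⅓)*199 = 199/3 ≈ 66.333)
n = -83000/3 (n = -72 - 416*199/3 = -72 - 82784/3 = -83000/3 ≈ -27667.)
1/(1/n + ((117045 - 1*61165) + Q)) = 1/(1/(-83000/3) + ((117045 - 1*61165) + 76503/8)) = 1/(-3/83000 + ((117045 - 61165) + 76503/8)) = 1/(-3/83000 + (55880 + 76503/8)) = 1/(-3/83000 + 523543/8) = 1/(2715879311/41500) = 41500/2715879311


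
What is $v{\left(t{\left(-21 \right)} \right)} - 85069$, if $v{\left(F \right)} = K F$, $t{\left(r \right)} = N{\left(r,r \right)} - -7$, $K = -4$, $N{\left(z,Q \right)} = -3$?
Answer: $-85085$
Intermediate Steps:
$t{\left(r \right)} = 4$ ($t{\left(r \right)} = -3 - -7 = -3 + 7 = 4$)
$v{\left(F \right)} = - 4 F$
$v{\left(t{\left(-21 \right)} \right)} - 85069 = \left(-4\right) 4 - 85069 = -16 - 85069 = -85085$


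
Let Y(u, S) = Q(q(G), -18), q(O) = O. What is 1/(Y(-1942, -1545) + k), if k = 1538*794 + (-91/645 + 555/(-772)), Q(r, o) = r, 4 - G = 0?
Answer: 497940/608071949213 ≈ 8.1888e-7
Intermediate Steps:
G = 4 (G = 4 - 1*0 = 4 + 0 = 4)
Y(u, S) = 4
k = 608069957453/497940 (k = 1221172 + (-91*1/645 + 555*(-1/772)) = 1221172 + (-91/645 - 555/772) = 1221172 - 428227/497940 = 608069957453/497940 ≈ 1.2212e+6)
1/(Y(-1942, -1545) + k) = 1/(4 + 608069957453/497940) = 1/(608071949213/497940) = 497940/608071949213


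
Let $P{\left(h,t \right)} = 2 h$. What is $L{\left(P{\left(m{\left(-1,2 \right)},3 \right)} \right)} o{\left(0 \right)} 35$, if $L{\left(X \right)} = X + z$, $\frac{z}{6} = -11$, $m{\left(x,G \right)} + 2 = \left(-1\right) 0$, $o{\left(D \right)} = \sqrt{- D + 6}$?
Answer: $- 2450 \sqrt{6} \approx -6001.3$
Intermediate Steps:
$o{\left(D \right)} = \sqrt{6 - D}$
$m{\left(x,G \right)} = -2$ ($m{\left(x,G \right)} = -2 - 0 = -2 + 0 = -2$)
$z = -66$ ($z = 6 \left(-11\right) = -66$)
$L{\left(X \right)} = -66 + X$ ($L{\left(X \right)} = X - 66 = -66 + X$)
$L{\left(P{\left(m{\left(-1,2 \right)},3 \right)} \right)} o{\left(0 \right)} 35 = \left(-66 + 2 \left(-2\right)\right) \sqrt{6 - 0} \cdot 35 = \left(-66 - 4\right) \sqrt{6 + 0} \cdot 35 = - 70 \sqrt{6} \cdot 35 = - 2450 \sqrt{6}$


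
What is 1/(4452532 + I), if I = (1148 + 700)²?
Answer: 1/7867636 ≈ 1.2710e-7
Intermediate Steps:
I = 3415104 (I = 1848² = 3415104)
1/(4452532 + I) = 1/(4452532 + 3415104) = 1/7867636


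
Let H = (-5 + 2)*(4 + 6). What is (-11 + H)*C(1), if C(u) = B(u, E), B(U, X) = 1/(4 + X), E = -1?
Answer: -41/3 ≈ -13.667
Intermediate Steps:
C(u) = ⅓ (C(u) = 1/(4 - 1) = 1/3 = ⅓)
H = -30 (H = -3*10 = -30)
(-11 + H)*C(1) = (-11 - 30)*(⅓) = -41*⅓ = -41/3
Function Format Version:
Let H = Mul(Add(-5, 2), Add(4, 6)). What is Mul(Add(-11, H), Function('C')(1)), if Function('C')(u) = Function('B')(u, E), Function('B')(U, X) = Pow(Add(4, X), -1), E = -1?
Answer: Rational(-41, 3) ≈ -13.667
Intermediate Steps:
Function('C')(u) = Rational(1, 3) (Function('C')(u) = Pow(Add(4, -1), -1) = Pow(3, -1) = Rational(1, 3))
H = -30 (H = Mul(-3, 10) = -30)
Mul(Add(-11, H), Function('C')(1)) = Mul(Add(-11, -30), Rational(1, 3)) = Mul(-41, Rational(1, 3)) = Rational(-41, 3)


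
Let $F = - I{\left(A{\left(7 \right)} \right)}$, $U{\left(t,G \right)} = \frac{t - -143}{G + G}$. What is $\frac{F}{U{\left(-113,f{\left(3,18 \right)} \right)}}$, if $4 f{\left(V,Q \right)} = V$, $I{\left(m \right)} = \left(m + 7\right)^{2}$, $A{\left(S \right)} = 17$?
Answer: $- \frac{144}{5} \approx -28.8$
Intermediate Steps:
$I{\left(m \right)} = \left(7 + m\right)^{2}$
$f{\left(V,Q \right)} = \frac{V}{4}$
$U{\left(t,G \right)} = \frac{143 + t}{2 G}$ ($U{\left(t,G \right)} = \frac{t + 143}{2 G} = \left(143 + t\right) \frac{1}{2 G} = \frac{143 + t}{2 G}$)
$F = -576$ ($F = - \left(7 + 17\right)^{2} = - 24^{2} = \left(-1\right) 576 = -576$)
$\frac{F}{U{\left(-113,f{\left(3,18 \right)} \right)}} = - \frac{576}{\frac{1}{2} \frac{1}{\frac{1}{4} \cdot 3} \left(143 - 113\right)} = - \frac{576}{\frac{1}{2} \frac{1}{\frac{3}{4}} \cdot 30} = - \frac{576}{\frac{1}{2} \cdot \frac{4}{3} \cdot 30} = - \frac{576}{20} = \left(-576\right) \frac{1}{20} = - \frac{144}{5}$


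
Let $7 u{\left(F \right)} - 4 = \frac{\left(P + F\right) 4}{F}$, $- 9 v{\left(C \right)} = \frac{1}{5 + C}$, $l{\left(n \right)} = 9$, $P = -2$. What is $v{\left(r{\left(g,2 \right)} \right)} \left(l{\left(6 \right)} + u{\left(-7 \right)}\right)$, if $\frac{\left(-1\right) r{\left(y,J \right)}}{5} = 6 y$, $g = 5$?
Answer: $\frac{101}{12789} \approx 0.0078974$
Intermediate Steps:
$r{\left(y,J \right)} = - 30 y$ ($r{\left(y,J \right)} = - 5 \cdot 6 y = - 30 y$)
$v{\left(C \right)} = - \frac{1}{9 \left(5 + C\right)}$
$u{\left(F \right)} = \frac{4}{7} + \frac{-8 + 4 F}{7 F}$ ($u{\left(F \right)} = \frac{4}{7} + \frac{\left(-2 + F\right) 4 \frac{1}{F}}{7} = \frac{4}{7} + \frac{\left(-8 + 4 F\right) \frac{1}{F}}{7} = \frac{4}{7} + \frac{\frac{1}{F} \left(-8 + 4 F\right)}{7} = \frac{4}{7} + \frac{-8 + 4 F}{7 F}$)
$v{\left(r{\left(g,2 \right)} \right)} \left(l{\left(6 \right)} + u{\left(-7 \right)}\right) = - \frac{1}{45 + 9 \left(\left(-30\right) 5\right)} \left(9 + \frac{8 \left(-1 - 7\right)}{7 \left(-7\right)}\right) = - \frac{1}{45 + 9 \left(-150\right)} \left(9 + \frac{8}{7} \left(- \frac{1}{7}\right) \left(-8\right)\right) = - \frac{1}{45 - 1350} \left(9 + \frac{64}{49}\right) = - \frac{1}{-1305} \cdot \frac{505}{49} = \left(-1\right) \left(- \frac{1}{1305}\right) \frac{505}{49} = \frac{1}{1305} \cdot \frac{505}{49} = \frac{101}{12789}$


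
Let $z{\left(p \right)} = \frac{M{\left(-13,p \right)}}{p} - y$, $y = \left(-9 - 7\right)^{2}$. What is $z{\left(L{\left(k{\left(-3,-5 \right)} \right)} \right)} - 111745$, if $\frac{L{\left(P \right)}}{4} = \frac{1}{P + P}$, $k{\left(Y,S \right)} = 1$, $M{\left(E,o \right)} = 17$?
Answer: $- \frac{223985}{2} \approx -1.1199 \cdot 10^{5}$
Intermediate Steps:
$y = 256$ ($y = \left(-16\right)^{2} = 256$)
$L{\left(P \right)} = \frac{2}{P}$ ($L{\left(P \right)} = \frac{4}{P + P} = \frac{4}{2 P} = 4 \frac{1}{2 P} = \frac{2}{P}$)
$z{\left(p \right)} = -256 + \frac{17}{p}$ ($z{\left(p \right)} = \frac{17}{p} - 256 = -256 + \frac{17}{p}$)
$z{\left(L{\left(k{\left(-3,-5 \right)} \right)} \right)} - 111745 = \left(-256 + \frac{17}{2 \cdot 1^{-1}}\right) - 111745 = \left(-256 + \frac{17}{2 \cdot 1}\right) - 111745 = \left(-256 + \frac{17}{2}\right) - 111745 = - \frac{495}{2} - 111745 = - \frac{223985}{2}$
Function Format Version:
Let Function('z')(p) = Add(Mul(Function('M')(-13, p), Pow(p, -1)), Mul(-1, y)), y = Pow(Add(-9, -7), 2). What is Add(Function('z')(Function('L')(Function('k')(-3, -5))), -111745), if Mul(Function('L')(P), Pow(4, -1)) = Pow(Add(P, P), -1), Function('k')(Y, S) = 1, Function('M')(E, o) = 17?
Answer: Rational(-223985, 2) ≈ -1.1199e+5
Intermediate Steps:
y = 256 (y = Pow(-16, 2) = 256)
Function('L')(P) = Mul(2, Pow(P, -1)) (Function('L')(P) = Mul(4, Pow(Add(P, P), -1)) = Mul(4, Pow(Mul(2, P), -1)) = Mul(4, Mul(Rational(1, 2), Pow(P, -1))) = Mul(2, Pow(P, -1)))
Function('z')(p) = Add(-256, Mul(17, Pow(p, -1))) (Function('z')(p) = Add(Mul(17, Pow(p, -1)), Mul(-1, 256)) = Add(Mul(17, Pow(p, -1)), -256) = Add(-256, Mul(17, Pow(p, -1))))
Add(Function('z')(Function('L')(Function('k')(-3, -5))), -111745) = Add(Add(-256, Mul(17, Pow(Mul(2, Pow(1, -1)), -1))), -111745) = Add(Add(-256, Mul(17, Pow(Mul(2, 1), -1))), -111745) = Add(Add(-256, Mul(17, Pow(2, -1))), -111745) = Add(Add(-256, Mul(17, Rational(1, 2))), -111745) = Add(Add(-256, Rational(17, 2)), -111745) = Add(Rational(-495, 2), -111745) = Rational(-223985, 2)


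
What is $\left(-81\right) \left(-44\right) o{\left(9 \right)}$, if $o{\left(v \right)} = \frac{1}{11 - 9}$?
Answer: $1782$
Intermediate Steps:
$o{\left(v \right)} = \frac{1}{2}$
$\left(-81\right) \left(-44\right) o{\left(9 \right)} = \left(-81\right) \left(-44\right) \frac{1}{2} = 3564 \cdot \frac{1}{2} = 1782$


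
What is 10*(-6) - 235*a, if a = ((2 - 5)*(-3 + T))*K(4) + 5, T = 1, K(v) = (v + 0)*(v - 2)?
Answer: -12515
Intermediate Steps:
K(v) = v*(-2 + v)
a = 53 (a = ((2 - 5)*(-3 + 1))*(4*(-2 + 4)) + 5 = (-3*(-2))*(4*2) + 5 = 6*8 + 5 = 48 + 5 = 53)
10*(-6) - 235*a = 10*(-6) - 235*53 = -60 - 12455 = -12515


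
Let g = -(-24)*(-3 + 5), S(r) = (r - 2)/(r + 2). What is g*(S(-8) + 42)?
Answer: 2096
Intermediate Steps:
S(r) = (-2 + r)/(2 + r)
g = 48 (g = -(-24)*2 = -6*(-8) = 48)
g*(S(-8) + 42) = 48*((-2 - 8)/(2 - 8) + 42) = 48*(-10/(-6) + 42) = 48*(-⅙*(-10) + 42) = 48*(5/3 + 42) = 48*(131/3) = 2096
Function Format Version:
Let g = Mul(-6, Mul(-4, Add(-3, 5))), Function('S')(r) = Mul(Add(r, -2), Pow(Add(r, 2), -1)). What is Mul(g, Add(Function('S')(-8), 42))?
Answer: 2096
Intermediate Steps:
Function('S')(r) = Mul(Pow(Add(2, r), -1), Add(-2, r)) (Function('S')(r) = Mul(Add(-2, r), Pow(Add(2, r), -1)) = Mul(Pow(Add(2, r), -1), Add(-2, r)))
g = 48 (g = Mul(-6, Mul(-4, 2)) = Mul(-6, -8) = 48)
Mul(g, Add(Function('S')(-8), 42)) = Mul(48, Add(Mul(Pow(Add(2, -8), -1), Add(-2, -8)), 42)) = Mul(48, Add(Mul(Pow(-6, -1), -10), 42)) = Mul(48, Add(Mul(Rational(-1, 6), -10), 42)) = Mul(48, Add(Rational(5, 3), 42)) = Mul(48, Rational(131, 3)) = 2096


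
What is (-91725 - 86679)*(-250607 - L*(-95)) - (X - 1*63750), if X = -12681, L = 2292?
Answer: 5863680699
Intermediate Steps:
(-91725 - 86679)*(-250607 - L*(-95)) - (X - 1*63750) = (-91725 - 86679)*(-250607 - 1*2292*(-95)) - (-12681 - 1*63750) = -178404*(-250607 - 2292*(-95)) - (-12681 - 63750) = -178404*(-250607 + 217740) - 1*(-76431) = -178404*(-32867) + 76431 = 5863604268 + 76431 = 5863680699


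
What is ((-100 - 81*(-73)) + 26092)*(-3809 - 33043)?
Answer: -1175763060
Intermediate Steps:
((-100 - 81*(-73)) + 26092)*(-3809 - 33043) = ((-100 + 5913) + 26092)*(-36852) = (5813 + 26092)*(-36852) = 31905*(-36852) = -1175763060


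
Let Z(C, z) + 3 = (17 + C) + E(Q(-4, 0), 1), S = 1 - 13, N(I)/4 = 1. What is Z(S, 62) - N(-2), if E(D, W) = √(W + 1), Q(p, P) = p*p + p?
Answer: -2 + √2 ≈ -0.58579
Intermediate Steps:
N(I) = 4 (N(I) = 4*1 = 4)
Q(p, P) = p + p² (Q(p, P) = p² + p = p + p²)
S = -12
E(D, W) = √(1 + W)
Z(C, z) = 14 + C + √2 (Z(C, z) = -3 + ((17 + C) + √(1 + 1)) = -3 + ((17 + C) + √2) = -3 + (17 + C + √2) = 14 + C + √2)
Z(S, 62) - N(-2) = (14 - 12 + √2) - 1*4 = (2 + √2) - 4 = -2 + √2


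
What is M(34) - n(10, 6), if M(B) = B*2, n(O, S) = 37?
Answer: 31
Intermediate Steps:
M(B) = 2*B
M(34) - n(10, 6) = 2*34 - 1*37 = 68 - 37 = 31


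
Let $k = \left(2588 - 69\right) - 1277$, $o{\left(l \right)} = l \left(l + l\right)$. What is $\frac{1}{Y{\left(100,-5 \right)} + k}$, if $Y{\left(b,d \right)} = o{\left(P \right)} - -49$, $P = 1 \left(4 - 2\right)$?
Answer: $\frac{1}{1299} \approx 0.00076982$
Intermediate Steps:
$P = 2$ ($P = 1 \cdot 2 = 2$)
$o{\left(l \right)} = 2 l^{2}$ ($o{\left(l \right)} = l 2 l = 2 l^{2}$)
$Y{\left(b,d \right)} = 57$ ($Y{\left(b,d \right)} = 2 \cdot 2^{2} - -49 = 2 \cdot 4 + 49 = 8 + 49 = 57$)
$k = 1242$ ($k = 2519 - 1277 = 1242$)
$\frac{1}{Y{\left(100,-5 \right)} + k} = \frac{1}{57 + 1242} = \frac{1}{1299}$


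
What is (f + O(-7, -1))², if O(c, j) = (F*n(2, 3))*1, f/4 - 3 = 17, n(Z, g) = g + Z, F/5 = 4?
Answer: 32400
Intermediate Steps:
F = 20 (F = 5*4 = 20)
n(Z, g) = Z + g
f = 80 (f = 12 + 4*17 = 12 + 68 = 80)
O(c, j) = 100 (O(c, j) = (20*(2 + 3))*1 = (20*5)*1 = 100*1 = 100)
(f + O(-7, -1))² = (80 + 100)² = 180² = 32400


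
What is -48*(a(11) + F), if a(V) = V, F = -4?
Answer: -336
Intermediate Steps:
-48*(a(11) + F) = -48*(11 - 4) = -48*7 = -336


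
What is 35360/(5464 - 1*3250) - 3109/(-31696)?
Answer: 563826943/35087472 ≈ 16.069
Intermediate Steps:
35360/(5464 - 1*3250) - 3109/(-31696) = 35360/(5464 - 3250) - 3109*(-1/31696) = 35360/2214 + 3109/31696 = 35360*(1/2214) + 3109/31696 = 17680/1107 + 3109/31696 = 563826943/35087472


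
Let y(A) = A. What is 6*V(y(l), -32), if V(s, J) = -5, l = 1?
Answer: -30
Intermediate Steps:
6*V(y(l), -32) = 6*(-5) = -30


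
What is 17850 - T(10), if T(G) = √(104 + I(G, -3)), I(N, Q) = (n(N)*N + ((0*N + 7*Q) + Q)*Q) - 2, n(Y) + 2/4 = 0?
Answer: 17837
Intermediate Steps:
n(Y) = -½ (n(Y) = -½ + 0 = -½)
I(N, Q) = -2 + 8*Q² - N/2 (I(N, Q) = (-N/2 + ((0*N + 7*Q) + Q)*Q) - 2 = (-N/2 + ((0 + 7*Q) + Q)*Q) - 2 = (-N/2 + (7*Q + Q)*Q) - 2 = (-N/2 + (8*Q)*Q) - 2 = (-N/2 + 8*Q²) - 2 = (8*Q² - N/2) - 2 = -2 + 8*Q² - N/2)
T(G) = √(174 - G/2) (T(G) = √(104 + (-2 + 8*(-3)² - G/2)) = √(104 + (-2 + 8*9 - G/2)) = √(104 + (-2 + 72 - G/2)) = √(104 + (70 - G/2)) = √(174 - G/2))
17850 - T(10) = 17850 - √(696 - 2*10)/2 = 17850 - √(696 - 20)/2 = 17850 - √676/2 = 17850 - 26/2 = 17850 - 1*13 = 17850 - 13 = 17837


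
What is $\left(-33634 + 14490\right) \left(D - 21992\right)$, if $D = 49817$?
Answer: $-532681800$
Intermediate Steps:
$\left(-33634 + 14490\right) \left(D - 21992\right) = \left(-33634 + 14490\right) \left(49817 - 21992\right) = \left(-19144\right) 27825 = -532681800$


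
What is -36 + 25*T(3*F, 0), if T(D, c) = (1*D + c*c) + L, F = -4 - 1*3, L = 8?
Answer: -361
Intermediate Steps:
F = -7 (F = -4 - 3 = -7)
T(D, c) = 8 + D + c² (T(D, c) = (1*D + c*c) + 8 = (D + c²) + 8 = 8 + D + c²)
-36 + 25*T(3*F, 0) = -36 + 25*(8 + 3*(-7) + 0²) = -36 + 25*(8 - 21 + 0) = -36 + 25*(-13) = -36 - 325 = -361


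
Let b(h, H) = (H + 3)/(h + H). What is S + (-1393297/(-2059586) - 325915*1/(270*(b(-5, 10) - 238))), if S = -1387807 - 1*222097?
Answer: -52685193085376809/32725791747 ≈ -1.6099e+6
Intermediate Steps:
b(h, H) = (3 + H)/(H + h)
S = -1609904 (S = -1387807 - 222097 = -1609904)
S + (-1393297/(-2059586) - 325915*1/(270*(b(-5, 10) - 238))) = -1609904 + (-1393297/(-2059586) - 325915*1/(270*((3 + 10)/(10 - 5) - 238))) = -1609904 + (-1393297*(-1/2059586) - 325915*1/(270*(13/5 - 238))) = -1609904 + (1393297/2059586 - 325915*1/(270*((⅕)*13 - 238))) = -1609904 + (1393297/2059586 - 325915*1/(270*(13/5 - 238))) = -1609904 + (1393297/2059586 - 325915/((-1177/5*270))) = -1609904 + (1393297/2059586 - 325915/(-63558)) = -1609904 + (1393297/2059586 - 325915*(-1/63558)) = -1609904 + (1393297/2059586 + 325915/63558) = -1609904 + 189951285479/32725791747 = -52685193085376809/32725791747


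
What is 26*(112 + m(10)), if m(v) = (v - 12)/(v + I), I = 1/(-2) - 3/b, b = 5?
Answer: 258648/89 ≈ 2906.2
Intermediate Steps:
I = -11/10 (I = 1/(-2) - 3/5 = 1*(-1/2) - 3*1/5 = -1/2 - 3/5 = -11/10 ≈ -1.1000)
m(v) = (-12 + v)/(-11/10 + v) (m(v) = (v - 12)/(v - 11/10) = (-12 + v)/(-11/10 + v))
26*(112 + m(10)) = 26*(112 + 10*(-12 + 10)/(-11 + 10*10)) = 26*(112 + 10*(-2)/(-11 + 100)) = 26*(112 + 10*(-2)/89) = 26*(112 + 10*(1/89)*(-2)) = 26*(112 - 20/89) = 26*(9948/89) = 258648/89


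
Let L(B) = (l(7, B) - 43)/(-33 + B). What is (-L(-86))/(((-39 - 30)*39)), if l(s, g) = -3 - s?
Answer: 53/320229 ≈ 0.00016551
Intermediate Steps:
L(B) = -53/(-33 + B) (L(B) = ((-3 - 1*7) - 43)/(-33 + B) = ((-3 - 7) - 43)/(-33 + B) = (-10 - 43)/(-33 + B) = -53/(-33 + B))
(-L(-86))/(((-39 - 30)*39)) = (-(-53)/(-33 - 86))/(((-39 - 30)*39)) = (-(-53)/(-119))/((-69*39)) = -(-53)*(-1)/119/(-2691) = -1*53/119*(-1/2691) = -53/119*(-1/2691) = 53/320229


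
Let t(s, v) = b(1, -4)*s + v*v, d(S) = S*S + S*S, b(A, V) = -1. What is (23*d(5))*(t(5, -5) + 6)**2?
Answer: 777400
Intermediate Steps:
d(S) = 2*S**2 (d(S) = S**2 + S**2 = 2*S**2)
t(s, v) = v**2 - s (t(s, v) = -s + v*v = -s + v**2 = v**2 - s)
(23*d(5))*(t(5, -5) + 6)**2 = (23*(2*5**2))*(((-5)**2 - 1*5) + 6)**2 = (23*(2*25))*((25 - 5) + 6)**2 = (23*50)*(20 + 6)**2 = 1150*26**2 = 1150*676 = 777400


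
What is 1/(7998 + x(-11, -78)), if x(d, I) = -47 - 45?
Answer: 1/7906 ≈ 0.00012649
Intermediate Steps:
x(d, I) = -92
1/(7998 + x(-11, -78)) = 1/(7998 - 92) = 1/7906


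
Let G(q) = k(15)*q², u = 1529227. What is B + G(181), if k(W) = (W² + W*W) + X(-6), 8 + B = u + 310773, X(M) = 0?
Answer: 16582442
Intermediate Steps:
B = 1839992 (B = -8 + (1529227 + 310773) = -8 + 1840000 = 1839992)
k(W) = 2*W² (k(W) = (W² + W*W) + 0 = (W² + W²) + 0 = 2*W² + 0 = 2*W²)
G(q) = 450*q² (G(q) = (2*15²)*q² = (2*225)*q² = 450*q²)
B + G(181) = 1839992 + 450*181² = 1839992 + 450*32761 = 1839992 + 14742450 = 16582442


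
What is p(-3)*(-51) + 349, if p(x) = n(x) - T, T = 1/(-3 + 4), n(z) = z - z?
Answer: 400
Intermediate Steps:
n(z) = 0
T = 1 (T = 1/1 = 1)
p(x) = -1 (p(x) = 0 - 1*1 = 0 - 1 = -1)
p(-3)*(-51) + 349 = -1*(-51) + 349 = 51 + 349 = 400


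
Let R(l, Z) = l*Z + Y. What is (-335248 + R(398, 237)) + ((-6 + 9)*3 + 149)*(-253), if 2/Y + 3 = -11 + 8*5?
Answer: -3651647/13 ≈ -2.8090e+5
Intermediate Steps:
Y = 1/13 (Y = 2/(-3 + (-11 + 8*5)) = 2/(-3 + (-11 + 40)) = 2/(-3 + 29) = 2/26 = 2*(1/26) = 1/13 ≈ 0.076923)
R(l, Z) = 1/13 + Z*l (R(l, Z) = l*Z + 1/13 = Z*l + 1/13 = 1/13 + Z*l)
(-335248 + R(398, 237)) + ((-6 + 9)*3 + 149)*(-253) = (-335248 + (1/13 + 237*398)) + ((-6 + 9)*3 + 149)*(-253) = (-335248 + (1/13 + 94326)) + (3*3 + 149)*(-253) = (-335248 + 1226239/13) + (9 + 149)*(-253) = -3131985/13 + 158*(-253) = -3131985/13 - 39974 = -3651647/13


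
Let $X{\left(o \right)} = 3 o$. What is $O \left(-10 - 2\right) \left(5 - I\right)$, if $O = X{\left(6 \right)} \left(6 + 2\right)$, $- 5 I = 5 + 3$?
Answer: $- \frac{57024}{5} \approx -11405.0$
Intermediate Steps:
$I = - \frac{8}{5}$ ($I = - \frac{5 + 3}{5} = \left(- \frac{1}{5}\right) 8 = - \frac{8}{5} \approx -1.6$)
$O = 144$ ($O = 3 \cdot 6 \left(6 + 2\right) = 18 \cdot 8 = 144$)
$O \left(-10 - 2\right) \left(5 - I\right) = 144 \left(-10 - 2\right) \left(5 - - \frac{8}{5}\right) = 144 \left(-12\right) \left(5 + \frac{8}{5}\right) = \left(-1728\right) \frac{33}{5} = - \frac{57024}{5}$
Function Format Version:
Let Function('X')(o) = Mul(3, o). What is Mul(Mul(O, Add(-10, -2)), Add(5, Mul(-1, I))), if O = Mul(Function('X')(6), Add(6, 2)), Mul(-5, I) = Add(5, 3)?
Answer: Rational(-57024, 5) ≈ -11405.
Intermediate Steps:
I = Rational(-8, 5) (I = Mul(Rational(-1, 5), Add(5, 3)) = Mul(Rational(-1, 5), 8) = Rational(-8, 5) ≈ -1.6000)
O = 144 (O = Mul(Mul(3, 6), Add(6, 2)) = Mul(18, 8) = 144)
Mul(Mul(O, Add(-10, -2)), Add(5, Mul(-1, I))) = Mul(Mul(144, Add(-10, -2)), Add(5, Mul(-1, Rational(-8, 5)))) = Mul(Mul(144, -12), Add(5, Rational(8, 5))) = Mul(-1728, Rational(33, 5)) = Rational(-57024, 5)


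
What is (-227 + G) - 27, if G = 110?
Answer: -144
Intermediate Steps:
(-227 + G) - 27 = (-227 + 110) - 27 = -117 - 27 = -144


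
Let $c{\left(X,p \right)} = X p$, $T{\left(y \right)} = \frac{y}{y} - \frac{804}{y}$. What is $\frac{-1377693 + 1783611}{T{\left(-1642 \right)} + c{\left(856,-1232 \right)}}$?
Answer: $- \frac{333258678}{865818809} \approx -0.38491$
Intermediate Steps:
$T{\left(y \right)} = 1 - \frac{804}{y}$
$\frac{-1377693 + 1783611}{T{\left(-1642 \right)} + c{\left(856,-1232 \right)}} = \frac{-1377693 + 1783611}{\frac{-804 - 1642}{-1642} + 856 \left(-1232\right)} = \frac{405918}{\left(- \frac{1}{1642}\right) \left(-2446\right) - 1054592} = \frac{405918}{\frac{1223}{821} - 1054592} = \frac{405918}{- \frac{865818809}{821}} = 405918 \left(- \frac{821}{865818809}\right) = - \frac{333258678}{865818809}$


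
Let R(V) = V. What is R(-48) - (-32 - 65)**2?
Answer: -9457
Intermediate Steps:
R(-48) - (-32 - 65)**2 = -48 - (-32 - 65)**2 = -48 - 1*(-97)**2 = -48 - 1*9409 = -48 - 9409 = -9457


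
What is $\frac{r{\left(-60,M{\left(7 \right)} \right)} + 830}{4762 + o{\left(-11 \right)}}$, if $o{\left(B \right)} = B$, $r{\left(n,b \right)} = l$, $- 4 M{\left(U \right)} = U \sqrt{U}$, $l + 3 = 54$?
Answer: $\frac{881}{4751} \approx 0.18543$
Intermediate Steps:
$l = 51$ ($l = -3 + 54 = 51$)
$M{\left(U \right)} = - \frac{U^{\frac{3}{2}}}{4}$ ($M{\left(U \right)} = - \frac{U \sqrt{U}}{4} = - \frac{U^{\frac{3}{2}}}{4}$)
$r{\left(n,b \right)} = 51$
$\frac{r{\left(-60,M{\left(7 \right)} \right)} + 830}{4762 + o{\left(-11 \right)}} = \frac{51 + 830}{4762 - 11} = \frac{881}{4751}$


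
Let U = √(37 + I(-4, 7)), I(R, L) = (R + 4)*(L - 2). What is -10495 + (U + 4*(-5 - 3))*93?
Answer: -13471 + 93*√37 ≈ -12905.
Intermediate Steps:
I(R, L) = (-2 + L)*(4 + R) (I(R, L) = (4 + R)*(-2 + L) = (-2 + L)*(4 + R))
U = √37 (U = √(37 + (-8 - 2*(-4) + 4*7 + 7*(-4))) = √(37 + (-8 + 8 + 28 - 28)) = √(37 + 0) = √37 ≈ 6.0828)
-10495 + (U + 4*(-5 - 3))*93 = -10495 + (√37 + 4*(-5 - 3))*93 = -10495 + (√37 + 4*(-8))*93 = -10495 + (√37 - 32)*93 = -10495 + (-32 + √37)*93 = -10495 + (-2976 + 93*√37) = -13471 + 93*√37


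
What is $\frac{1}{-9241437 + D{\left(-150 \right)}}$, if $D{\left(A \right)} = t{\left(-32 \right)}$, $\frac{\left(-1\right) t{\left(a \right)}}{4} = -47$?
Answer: $- \frac{1}{9241249} \approx -1.0821 \cdot 10^{-7}$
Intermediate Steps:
$t{\left(a \right)} = 188$ ($t{\left(a \right)} = \left(-4\right) \left(-47\right) = 188$)
$D{\left(A \right)} = 188$
$\frac{1}{-9241437 + D{\left(-150 \right)}} = \frac{1}{-9241437 + 188} = \frac{1}{-9241249} = - \frac{1}{9241249}$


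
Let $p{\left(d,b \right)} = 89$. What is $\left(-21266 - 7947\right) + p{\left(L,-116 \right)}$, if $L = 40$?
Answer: $-29124$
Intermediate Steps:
$\left(-21266 - 7947\right) + p{\left(L,-116 \right)} = \left(-21266 - 7947\right) + 89 = -29213 + 89 = -29124$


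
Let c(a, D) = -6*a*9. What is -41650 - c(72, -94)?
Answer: -37762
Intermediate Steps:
c(a, D) = -54*a
-41650 - c(72, -94) = -41650 - (-54)*72 = -41650 - 1*(-3888) = -41650 + 3888 = -37762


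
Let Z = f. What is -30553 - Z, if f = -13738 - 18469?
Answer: 1654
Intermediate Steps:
f = -32207
Z = -32207
-30553 - Z = -30553 - 1*(-32207) = -30553 + 32207 = 1654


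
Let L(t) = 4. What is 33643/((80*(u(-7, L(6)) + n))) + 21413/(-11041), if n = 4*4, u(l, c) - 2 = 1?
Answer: 338904603/16782320 ≈ 20.194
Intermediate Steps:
u(l, c) = 3 (u(l, c) = 2 + 1 = 3)
n = 16
33643/((80*(u(-7, L(6)) + n))) + 21413/(-11041) = 33643/((80*(3 + 16))) + 21413/(-11041) = 33643/((80*19)) + 21413*(-1/11041) = 33643/1520 - 21413/11041 = 338904603/16782320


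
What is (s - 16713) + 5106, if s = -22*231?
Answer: -16689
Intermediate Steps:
s = -5082
(s - 16713) + 5106 = (-5082 - 16713) + 5106 = -21795 + 5106 = -16689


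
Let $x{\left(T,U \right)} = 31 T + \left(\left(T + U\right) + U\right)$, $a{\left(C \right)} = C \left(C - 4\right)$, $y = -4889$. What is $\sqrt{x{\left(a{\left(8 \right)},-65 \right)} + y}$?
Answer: $i \sqrt{3995} \approx 63.206 i$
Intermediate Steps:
$a{\left(C \right)} = C \left(-4 + C\right)$ ($a{\left(C \right)} = C \left(C - 4\right) = C \left(-4 + C\right)$)
$x{\left(T,U \right)} = 2 U + 32 T$ ($x{\left(T,U \right)} = 31 T + \left(T + 2 U\right) = 2 U + 32 T$)
$\sqrt{x{\left(a{\left(8 \right)},-65 \right)} + y} = \sqrt{\left(2 \left(-65\right) + 32 \cdot 8 \left(-4 + 8\right)\right) - 4889} = \sqrt{\left(-130 + 32 \cdot 8 \cdot 4\right) - 4889} = \sqrt{\left(-130 + 32 \cdot 32\right) - 4889} = \sqrt{\left(-130 + 1024\right) - 4889} = \sqrt{894 - 4889} = \sqrt{-3995} = i \sqrt{3995}$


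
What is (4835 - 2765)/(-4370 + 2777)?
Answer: -230/177 ≈ -1.2994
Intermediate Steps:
(4835 - 2765)/(-4370 + 2777) = 2070/(-1593) = 2070*(-1/1593) = -230/177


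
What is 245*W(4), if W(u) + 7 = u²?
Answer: 2205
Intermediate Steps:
W(u) = -7 + u²
245*W(4) = 245*(-7 + 4²) = 245*(-7 + 16) = 245*9 = 2205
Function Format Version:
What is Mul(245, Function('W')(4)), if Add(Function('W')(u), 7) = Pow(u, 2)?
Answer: 2205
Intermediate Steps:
Function('W')(u) = Add(-7, Pow(u, 2))
Mul(245, Function('W')(4)) = Mul(245, Add(-7, Pow(4, 2))) = Mul(245, Add(-7, 16)) = Mul(245, 9) = 2205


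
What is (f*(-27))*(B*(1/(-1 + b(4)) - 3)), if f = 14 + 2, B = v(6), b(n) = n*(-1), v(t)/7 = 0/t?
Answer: 0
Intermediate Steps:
v(t) = 0 (v(t) = 7*(0/t) = 7*0 = 0)
b(n) = -n
B = 0
f = 16
(f*(-27))*(B*(1/(-1 + b(4)) - 3)) = (16*(-27))*(0*(1/(-1 - 1*4) - 3)) = -0*(1/(-1 - 4) - 3) = -0*(1/(-5) - 3) = -0*(-1/5 - 3) = -0*(-16)/5 = -432*0 = 0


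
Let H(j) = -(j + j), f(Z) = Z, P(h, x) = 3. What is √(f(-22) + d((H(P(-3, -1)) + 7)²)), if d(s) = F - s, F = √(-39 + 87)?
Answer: √(-23 + 4*√3) ≈ 4.009*I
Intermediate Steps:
H(j) = -2*j
F = 4*√3 (F = √48 = 4*√3 ≈ 6.9282)
d(s) = -s + 4*√3 (d(s) = 4*√3 - s = -s + 4*√3)
√(f(-22) + d((H(P(-3, -1)) + 7)²)) = √(-22 + (-(-2*3 + 7)² + 4*√3)) = √(-22 + (-(-6 + 7)² + 4*√3)) = √(-22 + (-1*1² + 4*√3)) = √(-22 + (-1*1 + 4*√3)) = √(-22 + (-1 + 4*√3)) = √(-23 + 4*√3)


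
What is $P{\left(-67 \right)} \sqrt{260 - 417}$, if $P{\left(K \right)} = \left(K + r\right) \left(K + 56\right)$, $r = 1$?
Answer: $726 i \sqrt{157} \approx 9096.8 i$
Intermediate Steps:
$P{\left(K \right)} = \left(1 + K\right) \left(56 + K\right)$ ($P{\left(K \right)} = \left(K + 1\right) \left(K + 56\right) = \left(1 + K\right) \left(56 + K\right)$)
$P{\left(-67 \right)} \sqrt{260 - 417} = \left(56 + \left(-67\right)^{2} + 57 \left(-67\right)\right) \sqrt{260 - 417} = \left(56 + 4489 - 3819\right) \sqrt{-157} = 726 i \sqrt{157}$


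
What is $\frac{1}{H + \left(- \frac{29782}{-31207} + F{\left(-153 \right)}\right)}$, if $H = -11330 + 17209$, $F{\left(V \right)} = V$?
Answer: $\frac{31207}{178721064} \approx 0.00017461$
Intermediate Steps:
$H = 5879$
$\frac{1}{H + \left(- \frac{29782}{-31207} + F{\left(-153 \right)}\right)} = \frac{1}{5879 - \left(153 + \frac{29782}{-31207}\right)} = \frac{1}{5879 - \frac{4744889}{31207}} = \frac{1}{\frac{178721064}{31207}} = \frac{31207}{178721064}$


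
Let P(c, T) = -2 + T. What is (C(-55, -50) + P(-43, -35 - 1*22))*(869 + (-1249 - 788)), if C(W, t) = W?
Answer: 133152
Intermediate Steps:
(C(-55, -50) + P(-43, -35 - 1*22))*(869 + (-1249 - 788)) = (-55 + (-2 + (-35 - 1*22)))*(869 + (-1249 - 788)) = (-55 + (-2 + (-35 - 22)))*(869 - 2037) = (-55 + (-2 - 57))*(-1168) = (-55 - 59)*(-1168) = -114*(-1168) = 133152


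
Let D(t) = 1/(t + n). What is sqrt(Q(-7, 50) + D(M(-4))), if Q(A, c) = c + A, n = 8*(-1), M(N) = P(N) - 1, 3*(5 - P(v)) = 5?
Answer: 2*sqrt(3094)/17 ≈ 6.5440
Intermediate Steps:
P(v) = 10/3 (P(v) = 5 - 1/3*5 = 5 - 5/3 = 10/3)
M(N) = 7/3 (M(N) = 10/3 - 1 = 7/3)
n = -8
D(t) = 1/(-8 + t) (D(t) = 1/(t - 8) = 1/(-8 + t))
Q(A, c) = A + c
sqrt(Q(-7, 50) + D(M(-4))) = sqrt((-7 + 50) + 1/(-8 + 7/3)) = sqrt(43 + 1/(-17/3)) = sqrt(43 - 3/17) = sqrt(728/17) = 2*sqrt(3094)/17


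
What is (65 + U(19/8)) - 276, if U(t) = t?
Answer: -1669/8 ≈ -208.63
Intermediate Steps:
(65 + U(19/8)) - 276 = (65 + 19/8) - 276 = 539/8 - 276 = -1669/8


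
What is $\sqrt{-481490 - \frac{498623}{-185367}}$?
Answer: $\frac{i \sqrt{337639779597081}}{26481} \approx 693.89 i$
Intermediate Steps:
$\sqrt{-481490 - \frac{498623}{-185367}} = \sqrt{-481490 - - \frac{498623}{185367}} = \sqrt{-481490 + \frac{498623}{185367}} = \sqrt{- \frac{89251858207}{185367}} = \frac{i \sqrt{337639779597081}}{26481}$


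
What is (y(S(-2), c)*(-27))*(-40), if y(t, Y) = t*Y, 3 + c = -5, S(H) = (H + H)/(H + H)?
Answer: -8640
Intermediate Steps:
S(H) = 1 (S(H) = (2*H)/((2*H)) = (2*H)*(1/(2*H)) = 1)
c = -8 (c = -3 - 5 = -8)
y(t, Y) = Y*t
(y(S(-2), c)*(-27))*(-40) = (-8*1*(-27))*(-40) = -8*(-27)*(-40) = 216*(-40) = -8640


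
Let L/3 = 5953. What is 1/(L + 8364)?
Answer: 1/26223 ≈ 3.8134e-5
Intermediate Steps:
L = 17859 (L = 3*5953 = 17859)
1/(L + 8364) = 1/(17859 + 8364) = 1/26223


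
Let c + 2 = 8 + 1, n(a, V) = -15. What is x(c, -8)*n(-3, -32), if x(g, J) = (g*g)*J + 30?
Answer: 5430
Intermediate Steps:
c = 7 (c = -2 + (8 + 1) = -2 + 9 = 7)
x(g, J) = 30 + J*g² (x(g, J) = g²*J + 30 = J*g² + 30 = 30 + J*g²)
x(c, -8)*n(-3, -32) = (30 - 8*7²)*(-15) = (30 - 8*49)*(-15) = (30 - 392)*(-15) = -362*(-15) = 5430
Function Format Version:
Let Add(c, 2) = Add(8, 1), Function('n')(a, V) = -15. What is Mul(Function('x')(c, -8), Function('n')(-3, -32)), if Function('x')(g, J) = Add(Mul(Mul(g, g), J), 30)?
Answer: 5430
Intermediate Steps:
c = 7 (c = Add(-2, Add(8, 1)) = Add(-2, 9) = 7)
Function('x')(g, J) = Add(30, Mul(J, Pow(g, 2))) (Function('x')(g, J) = Add(Mul(Pow(g, 2), J), 30) = Add(Mul(J, Pow(g, 2)), 30) = Add(30, Mul(J, Pow(g, 2))))
Mul(Function('x')(c, -8), Function('n')(-3, -32)) = Mul(Add(30, Mul(-8, Pow(7, 2))), -15) = Mul(Add(30, Mul(-8, 49)), -15) = Mul(Add(30, -392), -15) = Mul(-362, -15) = 5430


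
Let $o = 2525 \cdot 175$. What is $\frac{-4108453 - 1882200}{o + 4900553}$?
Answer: $- \frac{5990653}{5342428} \approx -1.1213$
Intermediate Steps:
$o = 441875$
$\frac{-4108453 - 1882200}{o + 4900553} = \frac{-4108453 - 1882200}{441875 + 4900553} = - \frac{5990653}{5342428}$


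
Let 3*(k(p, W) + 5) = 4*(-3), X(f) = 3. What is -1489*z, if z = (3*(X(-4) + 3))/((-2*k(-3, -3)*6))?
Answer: -1489/6 ≈ -248.17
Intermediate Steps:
k(p, W) = -9 (k(p, W) = -5 + (4*(-3))/3 = -5 + (⅓)*(-12) = -5 - 4 = -9)
z = ⅙ (z = (3*(3 + 3))/((-2*(-9)*6)) = (3*6)/((18*6)) = 18/108 = 18*(1/108) = ⅙ ≈ 0.16667)
-1489*z = -1489*⅙ = -1489/6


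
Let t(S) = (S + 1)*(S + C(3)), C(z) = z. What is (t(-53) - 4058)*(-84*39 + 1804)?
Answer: 2146176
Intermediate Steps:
t(S) = (1 + S)*(3 + S) (t(S) = (S + 1)*(S + 3) = (1 + S)*(3 + S))
(t(-53) - 4058)*(-84*39 + 1804) = ((3 + (-53)² + 4*(-53)) - 4058)*(-84*39 + 1804) = ((3 + 2809 - 212) - 4058)*(-3276 + 1804) = (2600 - 4058)*(-1472) = -1458*(-1472) = 2146176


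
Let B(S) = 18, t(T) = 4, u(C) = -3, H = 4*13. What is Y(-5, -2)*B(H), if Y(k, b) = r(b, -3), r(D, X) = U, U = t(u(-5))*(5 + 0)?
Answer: 360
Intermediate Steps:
H = 52
U = 20 (U = 4*(5 + 0) = 4*5 = 20)
r(D, X) = 20
Y(k, b) = 20
Y(-5, -2)*B(H) = 20*18 = 360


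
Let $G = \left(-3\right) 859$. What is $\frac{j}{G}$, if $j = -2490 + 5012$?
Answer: $- \frac{2522}{2577} \approx -0.97866$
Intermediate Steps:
$G = -2577$
$j = 2522$
$\frac{j}{G} = \frac{2522}{-2577} = 2522 \left(- \frac{1}{2577}\right) = - \frac{2522}{2577}$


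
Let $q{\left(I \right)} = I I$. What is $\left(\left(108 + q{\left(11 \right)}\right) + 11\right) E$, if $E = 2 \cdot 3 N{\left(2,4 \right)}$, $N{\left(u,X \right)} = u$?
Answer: $2880$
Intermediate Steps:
$q{\left(I \right)} = I^{2}$
$E = 12$ ($E = 2 \cdot 3 \cdot 2 = 6 \cdot 2 = 12$)
$\left(\left(108 + q{\left(11 \right)}\right) + 11\right) E = \left(\left(108 + 11^{2}\right) + 11\right) 12 = \left(\left(108 + 121\right) + 11\right) 12 = \left(229 + 11\right) 12 = 240 \cdot 12 = 2880$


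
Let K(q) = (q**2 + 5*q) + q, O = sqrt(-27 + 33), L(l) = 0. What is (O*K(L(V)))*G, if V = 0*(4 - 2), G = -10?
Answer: 0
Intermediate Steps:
V = 0 (V = 0*2 = 0)
O = sqrt(6) ≈ 2.4495
K(q) = q**2 + 6*q
(O*K(L(V)))*G = (sqrt(6)*(0*(6 + 0)))*(-10) = (sqrt(6)*(0*6))*(-10) = (sqrt(6)*0)*(-10) = 0*(-10) = 0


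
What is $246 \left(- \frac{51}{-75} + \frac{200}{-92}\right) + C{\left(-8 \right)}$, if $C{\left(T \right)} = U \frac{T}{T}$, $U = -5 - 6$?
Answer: $- \frac{217639}{575} \approx -378.5$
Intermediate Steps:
$U = -11$ ($U = -5 - 6 = -11$)
$C{\left(T \right)} = -11$ ($C{\left(T \right)} = - 11 \frac{T}{T} = \left(-11\right) 1 = -11$)
$246 \left(- \frac{51}{-75} + \frac{200}{-92}\right) + C{\left(-8 \right)} = 246 \left(- \frac{51}{-75} + \frac{200}{-92}\right) - 11 = 246 \left(\left(-51\right) \left(- \frac{1}{75}\right) + 200 \left(- \frac{1}{92}\right)\right) - 11 = 246 \left(\frac{17}{25} - \frac{50}{23}\right) - 11 = 246 \left(- \frac{859}{575}\right) - 11 = - \frac{211314}{575} - 11 = - \frac{217639}{575}$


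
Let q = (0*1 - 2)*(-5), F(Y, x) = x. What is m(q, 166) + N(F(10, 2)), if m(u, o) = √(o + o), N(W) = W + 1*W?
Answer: 4 + 2*√83 ≈ 22.221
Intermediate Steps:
q = 10 (q = (0 - 2)*(-5) = -2*(-5) = 10)
N(W) = 2*W (N(W) = W + W = 2*W)
m(u, o) = √2*√o (m(u, o) = √(2*o) = √2*√o)
m(q, 166) + N(F(10, 2)) = √2*√166 + 2*2 = 2*√83 + 4 = 4 + 2*√83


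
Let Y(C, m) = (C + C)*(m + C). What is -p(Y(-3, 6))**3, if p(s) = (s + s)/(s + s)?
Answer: -1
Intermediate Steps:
Y(C, m) = 2*C*(C + m) (Y(C, m) = (2*C)*(C + m) = 2*C*(C + m))
p(s) = 1 (p(s) = (2*s)/((2*s)) = (2*s)*(1/(2*s)) = 1)
-p(Y(-3, 6))**3 = -1*1**3 = -1*1 = -1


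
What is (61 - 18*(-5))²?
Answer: 22801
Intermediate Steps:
(61 - 18*(-5))² = (61 + 90)² = 151² = 22801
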